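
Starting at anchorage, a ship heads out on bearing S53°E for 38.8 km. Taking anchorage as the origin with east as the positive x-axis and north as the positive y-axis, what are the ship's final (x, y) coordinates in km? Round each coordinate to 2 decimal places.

Leg 1 (S53°E, 38.8 km): east 38.8 sin 127° = 30.99, north 38.8 cos 127° = -23.35
Summing: 30.99 km east, -23.35 km north → (30.99, -23.35).

(30.99, -23.35)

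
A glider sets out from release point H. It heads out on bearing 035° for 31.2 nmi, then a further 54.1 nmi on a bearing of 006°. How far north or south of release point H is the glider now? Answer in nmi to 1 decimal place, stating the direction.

79.4 nmi north

Leg 1 (035°, 31.2 nmi): east 31.2 sin 35° = 17.90, north 31.2 cos 35° = 25.56
Leg 2 (006°, 54.1 nmi): east 54.1 sin 6° = 5.65, north 54.1 cos 6° = 53.80
Net north component: 79.36 nmi.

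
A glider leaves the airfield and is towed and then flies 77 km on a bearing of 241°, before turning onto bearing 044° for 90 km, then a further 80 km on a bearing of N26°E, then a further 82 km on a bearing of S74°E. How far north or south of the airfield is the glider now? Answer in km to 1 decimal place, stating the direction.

Leg 1 (241°, 77 km): east 77 sin 241° = -67.35, north 77 cos 241° = -37.33
Leg 2 (044°, 90 km): east 90 sin 44° = 62.52, north 90 cos 44° = 64.74
Leg 3 (N26°E, 80 km): east 80 sin 26° = 35.07, north 80 cos 26° = 71.90
Leg 4 (S74°E, 82 km): east 82 sin 106° = 78.82, north 82 cos 106° = -22.60
Net north component: 76.71 km.

76.7 km north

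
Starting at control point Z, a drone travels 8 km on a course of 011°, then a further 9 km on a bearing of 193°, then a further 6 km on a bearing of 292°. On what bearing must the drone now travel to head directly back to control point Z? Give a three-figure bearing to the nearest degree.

Leg 1 (011°, 8 km): east 8 sin 11° = 1.53, north 8 cos 11° = 7.85
Leg 2 (193°, 9 km): east 9 sin 193° = -2.02, north 9 cos 193° = -8.77
Leg 3 (292°, 6 km): east 6 sin 292° = -5.56, north 6 cos 292° = 2.25
Net displacement: -6.06 east, 1.33 north. Direction back to start is (6.06, -1.33): bearing = atan2(6.06, -1.33) mod 360° = 102.39° ≈ 102°.

102°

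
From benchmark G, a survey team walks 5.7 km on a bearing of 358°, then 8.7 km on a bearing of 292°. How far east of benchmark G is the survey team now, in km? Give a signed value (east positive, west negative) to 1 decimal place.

-8.3 km

Leg 1 (358°, 5.7 km): east 5.7 sin 358° = -0.20, north 5.7 cos 358° = 5.70
Leg 2 (292°, 8.7 km): east 8.7 sin 292° = -8.07, north 8.7 cos 292° = 3.26
Net east component: -8.27 km.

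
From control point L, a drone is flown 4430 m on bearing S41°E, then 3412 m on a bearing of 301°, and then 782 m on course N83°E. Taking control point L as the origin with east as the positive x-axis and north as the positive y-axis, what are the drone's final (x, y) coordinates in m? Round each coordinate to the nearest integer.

(758, -1491)

Leg 1 (S41°E, 4430 m): east 4430 sin 139° = 2906.34, north 4430 cos 139° = -3343.36
Leg 2 (301°, 3412 m): east 3412 sin 301° = -2924.65, north 3412 cos 301° = 1757.31
Leg 3 (N83°E, 782 m): east 782 sin 83° = 776.17, north 782 cos 83° = 95.30
Summing: 757.86 m east, -1490.75 m north → (758, -1491).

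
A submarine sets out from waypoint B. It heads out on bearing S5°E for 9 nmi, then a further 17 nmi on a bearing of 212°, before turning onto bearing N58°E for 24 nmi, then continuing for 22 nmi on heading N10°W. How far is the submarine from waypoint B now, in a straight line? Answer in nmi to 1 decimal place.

13.8 nmi

Leg 1 (S5°E, 9 nmi): east 9 sin 175° = 0.78, north 9 cos 175° = -8.97
Leg 2 (212°, 17 nmi): east 17 sin 212° = -9.01, north 17 cos 212° = -14.42
Leg 3 (N58°E, 24 nmi): east 24 sin 58° = 20.35, north 24 cos 58° = 12.72
Leg 4 (N10°W, 22 nmi): east 22 sin 350° = -3.82, north 22 cos 350° = 21.67
Net: 8.31 east, 11.00 north. Distance = √((8.31)² + (11.00)²) = 13.786 nmi.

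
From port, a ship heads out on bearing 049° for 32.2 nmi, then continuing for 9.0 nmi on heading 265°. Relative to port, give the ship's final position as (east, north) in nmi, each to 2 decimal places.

(15.34, 20.34)

Leg 1 (049°, 32.2 nmi): east 32.2 sin 49° = 24.30, north 32.2 cos 49° = 21.13
Leg 2 (265°, 9.0 nmi): east 9.0 sin 265° = -8.97, north 9.0 cos 265° = -0.78
Summing: 15.34 nmi east, 20.34 nmi north → (15.34, 20.34).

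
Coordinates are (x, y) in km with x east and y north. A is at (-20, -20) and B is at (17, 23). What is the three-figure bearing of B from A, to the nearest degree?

Δeast = 17 − -20 = 37.00; Δnorth = 23 − -20 = 43.00.
Bearing = atan2(Δeast, Δnorth) mod 360° = 40.71° ≈ 041°.

041°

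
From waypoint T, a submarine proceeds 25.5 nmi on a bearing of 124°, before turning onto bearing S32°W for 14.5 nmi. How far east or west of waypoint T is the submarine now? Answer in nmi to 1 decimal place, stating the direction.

Leg 1 (124°, 25.5 nmi): east 25.5 sin 124° = 21.14, north 25.5 cos 124° = -14.26
Leg 2 (S32°W, 14.5 nmi): east 14.5 sin 212° = -7.68, north 14.5 cos 212° = -12.30
Net east component: 13.46 nmi.

13.5 nmi east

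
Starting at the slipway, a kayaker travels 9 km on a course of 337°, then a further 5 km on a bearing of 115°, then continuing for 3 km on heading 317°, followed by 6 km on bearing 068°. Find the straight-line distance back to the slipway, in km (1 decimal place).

11.5 km

Leg 1 (337°, 9 km): east 9 sin 337° = -3.52, north 9 cos 337° = 8.28
Leg 2 (115°, 5 km): east 5 sin 115° = 4.53, north 5 cos 115° = -2.11
Leg 3 (317°, 3 km): east 3 sin 317° = -2.05, north 3 cos 317° = 2.19
Leg 4 (068°, 6 km): east 6 sin 68° = 5.56, north 6 cos 68° = 2.25
Net: 4.53 east, 10.61 north. Distance = √((4.53)² + (10.61)²) = 11.540 km.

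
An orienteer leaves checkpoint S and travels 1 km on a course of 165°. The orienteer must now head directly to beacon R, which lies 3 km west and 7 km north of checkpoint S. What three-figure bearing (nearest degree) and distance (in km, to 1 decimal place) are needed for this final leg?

Leg 1 (165°, 1 km): east 1 sin 165° = 0.26, north 1 cos 165° = -0.97
Current position: (0.26, -0.97). Target: (-3, 7). Remaining: Δeast = -3.26, Δnorth = 7.97.
Bearing = atan2(-3.26, 7.97) mod 360° = 337.75°; distance = √((-3.26)² + (7.97)²) = 8.607 km.

338°, 8.6 km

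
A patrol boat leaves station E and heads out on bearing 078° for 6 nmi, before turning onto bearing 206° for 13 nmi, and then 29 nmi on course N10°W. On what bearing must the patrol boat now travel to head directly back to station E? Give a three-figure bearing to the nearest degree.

165°

Leg 1 (078°, 6 nmi): east 6 sin 78° = 5.87, north 6 cos 78° = 1.25
Leg 2 (206°, 13 nmi): east 13 sin 206° = -5.70, north 13 cos 206° = -11.68
Leg 3 (N10°W, 29 nmi): east 29 sin 350° = -5.04, north 29 cos 350° = 28.56
Net displacement: -4.87 east, 18.12 north. Direction back to start is (4.87, -18.12): bearing = atan2(4.87, -18.12) mod 360° = 164.97° ≈ 165°.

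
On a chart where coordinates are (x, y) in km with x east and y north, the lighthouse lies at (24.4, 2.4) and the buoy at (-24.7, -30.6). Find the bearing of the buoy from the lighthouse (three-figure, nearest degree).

Δeast = -24.7 − 24.4 = -49.10; Δnorth = -30.6 − 2.4 = -33.00.
Bearing = atan2(Δeast, Δnorth) mod 360° = 236.10° ≈ 236°.

236°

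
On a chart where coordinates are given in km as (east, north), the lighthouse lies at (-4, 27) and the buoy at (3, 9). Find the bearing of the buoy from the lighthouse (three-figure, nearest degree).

159°

Δeast = 3 − -4 = 7.00; Δnorth = 9 − 27 = -18.00.
Bearing = atan2(Δeast, Δnorth) mod 360° = 158.75° ≈ 159°.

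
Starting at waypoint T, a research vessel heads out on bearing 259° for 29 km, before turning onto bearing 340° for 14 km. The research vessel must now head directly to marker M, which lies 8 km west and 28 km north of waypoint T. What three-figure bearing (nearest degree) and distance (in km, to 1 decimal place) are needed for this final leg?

Leg 1 (259°, 29 km): east 29 sin 259° = -28.47, north 29 cos 259° = -5.53
Leg 2 (340°, 14 km): east 14 sin 340° = -4.79, north 14 cos 340° = 13.16
Current position: (-33.26, 7.62). Target: (-8, 28). Remaining: Δeast = 25.26, Δnorth = 20.38.
Bearing = atan2(25.26, 20.38) mod 360° = 51.10°; distance = √((25.26)² + (20.38)²) = 32.451 km.

051°, 32.5 km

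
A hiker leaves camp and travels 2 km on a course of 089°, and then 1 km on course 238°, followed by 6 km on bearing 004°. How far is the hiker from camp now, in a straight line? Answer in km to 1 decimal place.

Leg 1 (089°, 2 km): east 2 sin 89° = 2.00, north 2 cos 89° = 0.03
Leg 2 (238°, 1 km): east 1 sin 238° = -0.85, north 1 cos 238° = -0.53
Leg 3 (004°, 6 km): east 6 sin 4° = 0.42, north 6 cos 4° = 5.99
Net: 1.57 east, 5.49 north. Distance = √((1.57)² + (5.49)²) = 5.710 km.

5.7 km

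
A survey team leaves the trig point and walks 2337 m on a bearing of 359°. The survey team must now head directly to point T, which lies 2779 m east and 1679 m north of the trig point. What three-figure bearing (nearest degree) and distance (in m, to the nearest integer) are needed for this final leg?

Leg 1 (359°, 2337 m): east 2337 sin 359° = -40.79, north 2337 cos 359° = 2336.64
Current position: (-40.79, 2336.64). Target: (2779, 1679). Remaining: Δeast = 2819.79, Δnorth = -657.64.
Bearing = atan2(2819.79, -657.64) mod 360° = 103.13°; distance = √((2819.79)² + (-657.64)²) = 2895.460 m.

103°, 2895 m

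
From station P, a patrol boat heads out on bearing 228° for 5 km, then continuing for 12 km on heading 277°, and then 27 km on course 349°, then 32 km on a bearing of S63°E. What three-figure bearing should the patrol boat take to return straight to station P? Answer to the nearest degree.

217°

Leg 1 (228°, 5 km): east 5 sin 228° = -3.72, north 5 cos 228° = -3.35
Leg 2 (277°, 12 km): east 12 sin 277° = -11.91, north 12 cos 277° = 1.46
Leg 3 (349°, 27 km): east 27 sin 349° = -5.15, north 27 cos 349° = 26.50
Leg 4 (S63°E, 32 km): east 32 sin 117° = 28.51, north 32 cos 117° = -14.53
Net displacement: 7.73 east, 10.09 north. Direction back to start is (-7.73, -10.09): bearing = atan2(-7.73, -10.09) mod 360° = 217.46° ≈ 217°.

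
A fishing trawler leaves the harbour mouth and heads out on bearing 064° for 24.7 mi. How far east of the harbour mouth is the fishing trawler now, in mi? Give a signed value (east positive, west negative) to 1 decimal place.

Leg 1 (064°, 24.7 mi): east 24.7 sin 64° = 22.20, north 24.7 cos 64° = 10.83
Net east component: 22.20 mi.

22.2 mi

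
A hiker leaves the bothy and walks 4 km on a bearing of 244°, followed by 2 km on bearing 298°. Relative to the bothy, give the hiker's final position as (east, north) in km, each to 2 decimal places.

(-5.36, -0.81)

Leg 1 (244°, 4 km): east 4 sin 244° = -3.60, north 4 cos 244° = -1.75
Leg 2 (298°, 2 km): east 2 sin 298° = -1.77, north 2 cos 298° = 0.94
Summing: -5.36 km east, -0.81 km north → (-5.36, -0.81).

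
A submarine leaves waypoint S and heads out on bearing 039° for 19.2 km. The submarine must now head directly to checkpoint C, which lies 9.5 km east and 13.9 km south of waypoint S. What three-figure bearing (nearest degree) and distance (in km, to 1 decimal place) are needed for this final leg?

Leg 1 (039°, 19.2 km): east 19.2 sin 39° = 12.08, north 19.2 cos 39° = 14.92
Current position: (12.08, 14.92). Target: (9.5, -13.9). Remaining: Δeast = -2.58, Δnorth = -28.82.
Bearing = atan2(-2.58, -28.82) mod 360° = 185.12°; distance = √((-2.58)² + (-28.82)²) = 28.937 km.

185°, 28.9 km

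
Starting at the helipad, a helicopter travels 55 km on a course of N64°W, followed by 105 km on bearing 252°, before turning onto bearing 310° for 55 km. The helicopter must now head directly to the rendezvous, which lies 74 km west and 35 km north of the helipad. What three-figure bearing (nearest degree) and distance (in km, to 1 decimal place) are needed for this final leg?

086°, 117.7 km

Leg 1 (N64°W, 55 km): east 55 sin 296° = -49.43, north 55 cos 296° = 24.11
Leg 2 (252°, 105 km): east 105 sin 252° = -99.86, north 105 cos 252° = -32.45
Leg 3 (310°, 55 km): east 55 sin 310° = -42.13, north 55 cos 310° = 35.35
Current position: (-191.43, 27.02). Target: (-74, 35). Remaining: Δeast = 117.43, Δnorth = 7.98.
Bearing = atan2(117.43, 7.98) mod 360° = 86.11°; distance = √((117.43)² + (7.98)²) = 117.698 km.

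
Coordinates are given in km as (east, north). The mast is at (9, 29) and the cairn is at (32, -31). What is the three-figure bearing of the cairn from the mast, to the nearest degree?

Δeast = 32 − 9 = 23.00; Δnorth = -31 − 29 = -60.00.
Bearing = atan2(Δeast, Δnorth) mod 360° = 159.03° ≈ 159°.

159°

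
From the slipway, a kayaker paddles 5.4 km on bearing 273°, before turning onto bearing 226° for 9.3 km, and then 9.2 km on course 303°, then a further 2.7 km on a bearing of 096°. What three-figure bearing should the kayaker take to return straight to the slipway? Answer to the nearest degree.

Leg 1 (273°, 5.4 km): east 5.4 sin 273° = -5.39, north 5.4 cos 273° = 0.28
Leg 2 (226°, 9.3 km): east 9.3 sin 226° = -6.69, north 9.3 cos 226° = -6.46
Leg 3 (303°, 9.2 km): east 9.2 sin 303° = -7.72, north 9.2 cos 303° = 5.01
Leg 4 (096°, 2.7 km): east 2.7 sin 96° = 2.69, north 2.7 cos 96° = -0.28
Net displacement: -17.11 east, -1.45 north. Direction back to start is (17.11, 1.45): bearing = atan2(17.11, 1.45) mod 360° = 85.16° ≈ 085°.

085°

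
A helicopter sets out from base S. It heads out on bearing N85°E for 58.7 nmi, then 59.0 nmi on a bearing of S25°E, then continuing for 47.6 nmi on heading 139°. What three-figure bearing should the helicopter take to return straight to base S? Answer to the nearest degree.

Leg 1 (N85°E, 58.7 nmi): east 58.7 sin 85° = 58.48, north 58.7 cos 85° = 5.12
Leg 2 (S25°E, 59.0 nmi): east 59.0 sin 155° = 24.93, north 59.0 cos 155° = -53.47
Leg 3 (139°, 47.6 nmi): east 47.6 sin 139° = 31.23, north 47.6 cos 139° = -35.92
Net displacement: 114.64 east, -84.28 north. Direction back to start is (-114.64, 84.28): bearing = atan2(-114.64, 84.28) mod 360° = 306.32° ≈ 306°.

306°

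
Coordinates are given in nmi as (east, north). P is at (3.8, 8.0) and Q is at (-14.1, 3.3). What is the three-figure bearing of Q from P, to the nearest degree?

255°

Δeast = -14.1 − 3.8 = -17.90; Δnorth = 3.3 − 8.0 = -4.70.
Bearing = atan2(Δeast, Δnorth) mod 360° = 255.29° ≈ 255°.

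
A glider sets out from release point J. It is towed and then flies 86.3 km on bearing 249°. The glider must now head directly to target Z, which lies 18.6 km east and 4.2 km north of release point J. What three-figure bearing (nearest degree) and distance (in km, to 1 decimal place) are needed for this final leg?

Leg 1 (249°, 86.3 km): east 86.3 sin 249° = -80.57, north 86.3 cos 249° = -30.93
Current position: (-80.57, -30.93). Target: (18.6, 4.2). Remaining: Δeast = 99.17, Δnorth = 35.13.
Bearing = atan2(99.17, 35.13) mod 360° = 70.49°; distance = √((99.17)² + (35.13)²) = 105.206 km.

070°, 105.2 km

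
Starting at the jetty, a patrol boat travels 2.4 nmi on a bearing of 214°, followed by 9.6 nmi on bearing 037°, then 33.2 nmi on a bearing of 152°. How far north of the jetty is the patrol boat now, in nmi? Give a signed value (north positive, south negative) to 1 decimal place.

Leg 1 (214°, 2.4 nmi): east 2.4 sin 214° = -1.34, north 2.4 cos 214° = -1.99
Leg 2 (037°, 9.6 nmi): east 9.6 sin 37° = 5.78, north 9.6 cos 37° = 7.67
Leg 3 (152°, 33.2 nmi): east 33.2 sin 152° = 15.59, north 33.2 cos 152° = -29.31
Net north component: -23.64 nmi.

-23.6 nmi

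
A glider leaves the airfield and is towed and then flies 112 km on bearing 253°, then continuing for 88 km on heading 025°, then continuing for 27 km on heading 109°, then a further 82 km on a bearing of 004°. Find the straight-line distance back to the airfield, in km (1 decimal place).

Leg 1 (253°, 112 km): east 112 sin 253° = -107.11, north 112 cos 253° = -32.75
Leg 2 (025°, 88 km): east 88 sin 25° = 37.19, north 88 cos 25° = 79.76
Leg 3 (109°, 27 km): east 27 sin 109° = 25.53, north 27 cos 109° = -8.79
Leg 4 (004°, 82 km): east 82 sin 4° = 5.72, north 82 cos 4° = 81.80
Net: -38.67 east, 120.02 north. Distance = √((-38.67)² + (120.02)²) = 126.094 km.

126.1 km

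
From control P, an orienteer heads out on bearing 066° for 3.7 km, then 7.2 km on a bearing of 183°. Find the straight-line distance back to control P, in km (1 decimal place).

Leg 1 (066°, 3.7 km): east 3.7 sin 66° = 3.38, north 3.7 cos 66° = 1.50
Leg 2 (183°, 7.2 km): east 7.2 sin 183° = -0.38, north 7.2 cos 183° = -7.19
Net: 3.00 east, -5.69 north. Distance = √((3.00)² + (-5.69)²) = 6.430 km.

6.4 km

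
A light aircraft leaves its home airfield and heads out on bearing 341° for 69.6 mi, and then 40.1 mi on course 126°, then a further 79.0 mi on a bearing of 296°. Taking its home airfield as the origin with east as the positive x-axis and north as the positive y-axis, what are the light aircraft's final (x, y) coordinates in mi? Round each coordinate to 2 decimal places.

(-61.22, 76.87)

Leg 1 (341°, 69.6 mi): east 69.6 sin 341° = -22.66, north 69.6 cos 341° = 65.81
Leg 2 (126°, 40.1 mi): east 40.1 sin 126° = 32.44, north 40.1 cos 126° = -23.57
Leg 3 (296°, 79.0 mi): east 79.0 sin 296° = -71.00, north 79.0 cos 296° = 34.63
Summing: -61.22 mi east, 76.87 mi north → (-61.22, 76.87).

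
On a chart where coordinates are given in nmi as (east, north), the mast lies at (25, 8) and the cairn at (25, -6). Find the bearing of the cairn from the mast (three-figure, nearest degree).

Δeast = 25 − 25 = 0.00; Δnorth = -6 − 8 = -14.00.
Bearing = atan2(Δeast, Δnorth) mod 360° = 180.00° ≈ 180°.

180°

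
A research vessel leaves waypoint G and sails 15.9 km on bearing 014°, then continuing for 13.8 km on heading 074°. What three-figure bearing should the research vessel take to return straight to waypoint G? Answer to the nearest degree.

Leg 1 (014°, 15.9 km): east 15.9 sin 14° = 3.85, north 15.9 cos 14° = 15.43
Leg 2 (074°, 13.8 km): east 13.8 sin 74° = 13.27, north 13.8 cos 74° = 3.80
Net displacement: 17.11 east, 19.23 north. Direction back to start is (-17.11, -19.23): bearing = atan2(-17.11, -19.23) mod 360° = 221.66° ≈ 222°.

222°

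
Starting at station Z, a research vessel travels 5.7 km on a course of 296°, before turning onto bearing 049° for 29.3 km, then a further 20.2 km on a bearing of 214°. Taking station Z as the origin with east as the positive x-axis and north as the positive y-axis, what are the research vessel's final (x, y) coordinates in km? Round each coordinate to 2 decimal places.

Leg 1 (296°, 5.7 km): east 5.7 sin 296° = -5.12, north 5.7 cos 296° = 2.50
Leg 2 (049°, 29.3 km): east 29.3 sin 49° = 22.11, north 29.3 cos 49° = 19.22
Leg 3 (214°, 20.2 km): east 20.2 sin 214° = -11.30, north 20.2 cos 214° = -16.75
Summing: 5.69 km east, 4.97 km north → (5.69, 4.97).

(5.69, 4.97)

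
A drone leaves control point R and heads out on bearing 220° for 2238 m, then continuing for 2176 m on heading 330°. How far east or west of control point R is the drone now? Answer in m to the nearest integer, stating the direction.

Leg 1 (220°, 2238 m): east 2238 sin 220° = -1438.56, north 2238 cos 220° = -1714.41
Leg 2 (330°, 2176 m): east 2176 sin 330° = -1088.00, north 2176 cos 330° = 1884.47
Net east component: -2526.56 m.

2527 m west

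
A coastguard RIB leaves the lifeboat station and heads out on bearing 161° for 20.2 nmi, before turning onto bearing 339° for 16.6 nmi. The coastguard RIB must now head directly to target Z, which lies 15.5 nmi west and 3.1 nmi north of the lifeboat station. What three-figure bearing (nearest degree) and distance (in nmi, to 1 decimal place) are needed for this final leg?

Leg 1 (161°, 20.2 nmi): east 20.2 sin 161° = 6.58, north 20.2 cos 161° = -19.10
Leg 2 (339°, 16.6 nmi): east 16.6 sin 339° = -5.95, north 16.6 cos 339° = 15.50
Current position: (0.63, -3.60). Target: (-15.5, 3.1). Remaining: Δeast = -16.13, Δnorth = 6.70.
Bearing = atan2(-16.13, 6.70) mod 360° = 292.57°; distance = √((-16.13)² + (6.70)²) = 17.465 nmi.

293°, 17.5 nmi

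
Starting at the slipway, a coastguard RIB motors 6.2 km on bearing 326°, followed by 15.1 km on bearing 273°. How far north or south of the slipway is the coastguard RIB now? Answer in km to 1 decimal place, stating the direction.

5.9 km north

Leg 1 (326°, 6.2 km): east 6.2 sin 326° = -3.47, north 6.2 cos 326° = 5.14
Leg 2 (273°, 15.1 km): east 15.1 sin 273° = -15.08, north 15.1 cos 273° = 0.79
Net north component: 5.93 km.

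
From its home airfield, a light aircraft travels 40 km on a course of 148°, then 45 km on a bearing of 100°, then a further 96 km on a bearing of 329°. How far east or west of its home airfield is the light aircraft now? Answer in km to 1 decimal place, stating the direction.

Leg 1 (148°, 40 km): east 40 sin 148° = 21.20, north 40 cos 148° = -33.92
Leg 2 (100°, 45 km): east 45 sin 100° = 44.32, north 45 cos 100° = -7.81
Leg 3 (329°, 96 km): east 96 sin 329° = -49.44, north 96 cos 329° = 82.29
Net east component: 16.07 km.

16.1 km east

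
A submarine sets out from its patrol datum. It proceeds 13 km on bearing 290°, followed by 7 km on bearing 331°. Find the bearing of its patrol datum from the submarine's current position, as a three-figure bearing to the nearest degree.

Leg 1 (290°, 13 km): east 13 sin 290° = -12.22, north 13 cos 290° = 4.45
Leg 2 (331°, 7 km): east 7 sin 331° = -3.39, north 7 cos 331° = 6.12
Net displacement: -15.61 east, 10.57 north. Direction back to start is (15.61, -10.57): bearing = atan2(15.61, -10.57) mod 360° = 124.10° ≈ 124°.

124°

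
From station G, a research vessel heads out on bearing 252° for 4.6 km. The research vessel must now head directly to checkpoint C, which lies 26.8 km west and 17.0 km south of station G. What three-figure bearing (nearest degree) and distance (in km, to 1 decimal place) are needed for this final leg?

Leg 1 (252°, 4.6 km): east 4.6 sin 252° = -4.37, north 4.6 cos 252° = -1.42
Current position: (-4.37, -1.42). Target: (-26.8, -17.0). Remaining: Δeast = -22.43, Δnorth = -15.58.
Bearing = atan2(-22.43, -15.58) mod 360° = 235.21°; distance = √((-22.43)² + (-15.58)²) = 27.305 km.

235°, 27.3 km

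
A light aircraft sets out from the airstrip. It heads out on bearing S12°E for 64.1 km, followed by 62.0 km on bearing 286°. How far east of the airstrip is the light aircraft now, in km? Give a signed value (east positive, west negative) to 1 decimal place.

Leg 1 (S12°E, 64.1 km): east 64.1 sin 168° = 13.33, north 64.1 cos 168° = -62.70
Leg 2 (286°, 62.0 km): east 62.0 sin 286° = -59.60, north 62.0 cos 286° = 17.09
Net east component: -46.27 km.

-46.3 km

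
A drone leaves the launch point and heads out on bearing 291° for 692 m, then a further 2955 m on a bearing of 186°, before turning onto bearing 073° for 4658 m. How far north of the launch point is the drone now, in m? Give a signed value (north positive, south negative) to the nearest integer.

Leg 1 (291°, 692 m): east 692 sin 291° = -646.04, north 692 cos 291° = 247.99
Leg 2 (186°, 2955 m): east 2955 sin 186° = -308.88, north 2955 cos 186° = -2938.81
Leg 3 (073°, 4658 m): east 4658 sin 73° = 4454.47, north 4658 cos 73° = 1361.87
Net north component: -1328.95 m.

-1329 m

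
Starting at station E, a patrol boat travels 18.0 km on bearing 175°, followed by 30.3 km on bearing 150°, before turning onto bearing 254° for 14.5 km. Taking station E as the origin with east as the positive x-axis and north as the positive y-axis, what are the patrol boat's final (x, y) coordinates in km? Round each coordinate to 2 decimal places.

Leg 1 (175°, 18.0 km): east 18.0 sin 175° = 1.57, north 18.0 cos 175° = -17.93
Leg 2 (150°, 30.3 km): east 30.3 sin 150° = 15.15, north 30.3 cos 150° = -26.24
Leg 3 (254°, 14.5 km): east 14.5 sin 254° = -13.94, north 14.5 cos 254° = -4.00
Summing: 2.78 km east, -48.17 km north → (2.78, -48.17).

(2.78, -48.17)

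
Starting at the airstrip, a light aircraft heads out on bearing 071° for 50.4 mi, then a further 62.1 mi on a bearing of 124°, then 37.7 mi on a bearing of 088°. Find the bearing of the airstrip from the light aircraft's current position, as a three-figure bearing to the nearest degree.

Leg 1 (071°, 50.4 mi): east 50.4 sin 71° = 47.65, north 50.4 cos 71° = 16.41
Leg 2 (124°, 62.1 mi): east 62.1 sin 124° = 51.48, north 62.1 cos 124° = -34.73
Leg 3 (088°, 37.7 mi): east 37.7 sin 88° = 37.68, north 37.7 cos 88° = 1.32
Net displacement: 136.81 east, -17.00 north. Direction back to start is (-136.81, 17.00): bearing = atan2(-136.81, 17.00) mod 360° = 277.08° ≈ 277°.

277°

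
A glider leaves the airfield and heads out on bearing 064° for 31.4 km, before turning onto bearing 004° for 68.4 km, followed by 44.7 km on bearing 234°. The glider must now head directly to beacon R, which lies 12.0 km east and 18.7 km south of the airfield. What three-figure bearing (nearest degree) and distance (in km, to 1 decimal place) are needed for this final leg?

168°, 76.0 km

Leg 1 (064°, 31.4 km): east 31.4 sin 64° = 28.22, north 31.4 cos 64° = 13.76
Leg 2 (004°, 68.4 km): east 68.4 sin 4° = 4.77, north 68.4 cos 4° = 68.23
Leg 3 (234°, 44.7 km): east 44.7 sin 234° = -36.16, north 44.7 cos 234° = -26.27
Current position: (-3.17, 55.72). Target: (12.0, -18.7). Remaining: Δeast = 15.17, Δnorth = -74.42.
Bearing = atan2(15.17, -74.42) mod 360° = 168.48°; distance = √((15.17)² + (-74.42)²) = 75.954 km.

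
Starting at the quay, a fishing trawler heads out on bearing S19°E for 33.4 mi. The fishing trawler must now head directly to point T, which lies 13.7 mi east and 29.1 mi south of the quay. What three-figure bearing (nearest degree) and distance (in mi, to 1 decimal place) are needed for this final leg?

049°, 3.8 mi

Leg 1 (S19°E, 33.4 mi): east 33.4 sin 161° = 10.87, north 33.4 cos 161° = -31.58
Current position: (10.87, -31.58). Target: (13.7, -29.1). Remaining: Δeast = 2.83, Δnorth = 2.48.
Bearing = atan2(2.83, 2.48) mod 360° = 48.73°; distance = √((2.83)² + (2.48)²) = 3.760 mi.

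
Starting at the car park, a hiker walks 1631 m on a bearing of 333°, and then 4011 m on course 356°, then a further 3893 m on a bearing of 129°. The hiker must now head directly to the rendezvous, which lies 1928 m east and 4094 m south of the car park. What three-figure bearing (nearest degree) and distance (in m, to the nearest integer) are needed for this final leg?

Leg 1 (333°, 1631 m): east 1631 sin 333° = -740.46, north 1631 cos 333° = 1453.23
Leg 2 (356°, 4011 m): east 4011 sin 356° = -279.79, north 4011 cos 356° = 4001.23
Leg 3 (129°, 3893 m): east 3893 sin 129° = 3025.43, north 3893 cos 129° = -2449.94
Current position: (2005.18, 3004.52). Target: (1928, -4094). Remaining: Δeast = -77.18, Δnorth = -7098.52.
Bearing = atan2(-77.18, -7098.52) mod 360° = 180.62°; distance = √((-77.18)² + (-7098.52)²) = 7098.936 m.

181°, 7099 m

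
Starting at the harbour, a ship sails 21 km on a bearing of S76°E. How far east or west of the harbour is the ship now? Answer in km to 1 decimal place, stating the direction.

Leg 1 (S76°E, 21 km): east 21 sin 104° = 20.38, north 21 cos 104° = -5.08
Net east component: 20.38 km.

20.4 km east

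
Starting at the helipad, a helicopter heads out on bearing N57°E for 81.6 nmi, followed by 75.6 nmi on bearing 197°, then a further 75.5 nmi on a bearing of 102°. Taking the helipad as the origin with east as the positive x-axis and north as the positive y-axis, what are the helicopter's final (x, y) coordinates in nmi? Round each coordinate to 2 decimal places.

(120.18, -43.55)

Leg 1 (N57°E, 81.6 nmi): east 81.6 sin 57° = 68.44, north 81.6 cos 57° = 44.44
Leg 2 (197°, 75.6 nmi): east 75.6 sin 197° = -22.10, north 75.6 cos 197° = -72.30
Leg 3 (102°, 75.5 nmi): east 75.5 sin 102° = 73.85, north 75.5 cos 102° = -15.70
Summing: 120.18 nmi east, -43.55 nmi north → (120.18, -43.55).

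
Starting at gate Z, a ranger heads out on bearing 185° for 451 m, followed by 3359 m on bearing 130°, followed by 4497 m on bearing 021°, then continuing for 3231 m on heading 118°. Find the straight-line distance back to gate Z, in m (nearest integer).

Leg 1 (185°, 451 m): east 451 sin 185° = -39.31, north 451 cos 185° = -449.28
Leg 2 (130°, 3359 m): east 3359 sin 130° = 2573.14, north 3359 cos 130° = -2159.12
Leg 3 (021°, 4497 m): east 4497 sin 21° = 1611.58, north 4497 cos 21° = 4198.31
Leg 4 (118°, 3231 m): east 3231 sin 118° = 2852.80, north 3231 cos 118° = -1516.86
Net: 6998.22 east, 73.04 north. Distance = √((6998.22)² + (73.04)²) = 6998.602 m.

6999 m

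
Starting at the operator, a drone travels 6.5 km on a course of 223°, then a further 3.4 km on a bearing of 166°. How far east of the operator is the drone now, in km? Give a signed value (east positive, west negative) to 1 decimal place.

Leg 1 (223°, 6.5 km): east 6.5 sin 223° = -4.43, north 6.5 cos 223° = -4.75
Leg 2 (166°, 3.4 km): east 3.4 sin 166° = 0.82, north 3.4 cos 166° = -3.30
Net east component: -3.61 km.

-3.6 km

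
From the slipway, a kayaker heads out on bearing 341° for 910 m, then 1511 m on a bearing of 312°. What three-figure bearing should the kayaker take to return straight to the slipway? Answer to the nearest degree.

Leg 1 (341°, 910 m): east 910 sin 341° = -296.27, north 910 cos 341° = 860.42
Leg 2 (312°, 1511 m): east 1511 sin 312° = -1122.89, north 1511 cos 312° = 1011.06
Net displacement: -1419.16 east, 1871.48 north. Direction back to start is (1419.16, -1871.48): bearing = atan2(1419.16, -1871.48) mod 360° = 142.83° ≈ 143°.

143°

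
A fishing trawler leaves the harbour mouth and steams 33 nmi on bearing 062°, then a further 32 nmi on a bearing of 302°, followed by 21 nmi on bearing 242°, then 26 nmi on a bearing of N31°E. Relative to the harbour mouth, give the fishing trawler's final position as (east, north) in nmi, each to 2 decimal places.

(-3.15, 44.88)

Leg 1 (062°, 33 nmi): east 33 sin 62° = 29.14, north 33 cos 62° = 15.49
Leg 2 (302°, 32 nmi): east 32 sin 302° = -27.14, north 32 cos 302° = 16.96
Leg 3 (242°, 21 nmi): east 21 sin 242° = -18.54, north 21 cos 242° = -9.86
Leg 4 (N31°E, 26 nmi): east 26 sin 31° = 13.39, north 26 cos 31° = 22.29
Summing: -3.15 nmi east, 44.88 nmi north → (-3.15, 44.88).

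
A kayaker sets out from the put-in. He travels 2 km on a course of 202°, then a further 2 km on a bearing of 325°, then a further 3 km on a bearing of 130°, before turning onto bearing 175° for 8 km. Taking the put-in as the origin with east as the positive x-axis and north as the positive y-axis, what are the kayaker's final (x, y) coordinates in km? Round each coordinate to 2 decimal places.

(1.10, -10.11)

Leg 1 (202°, 2 km): east 2 sin 202° = -0.75, north 2 cos 202° = -1.85
Leg 2 (325°, 2 km): east 2 sin 325° = -1.15, north 2 cos 325° = 1.64
Leg 3 (130°, 3 km): east 3 sin 130° = 2.30, north 3 cos 130° = -1.93
Leg 4 (175°, 8 km): east 8 sin 175° = 0.70, north 8 cos 175° = -7.97
Summing: 1.10 km east, -10.11 km north → (1.10, -10.11).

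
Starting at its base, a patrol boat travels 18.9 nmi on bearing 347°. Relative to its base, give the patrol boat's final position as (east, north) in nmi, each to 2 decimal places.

(-4.25, 18.42)

Leg 1 (347°, 18.9 nmi): east 18.9 sin 347° = -4.25, north 18.9 cos 347° = 18.42
Summing: -4.25 nmi east, 18.42 nmi north → (-4.25, 18.42).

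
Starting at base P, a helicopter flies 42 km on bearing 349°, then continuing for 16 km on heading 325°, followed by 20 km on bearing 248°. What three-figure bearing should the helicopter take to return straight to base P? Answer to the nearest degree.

143°

Leg 1 (349°, 42 km): east 42 sin 349° = -8.01, north 42 cos 349° = 41.23
Leg 2 (325°, 16 km): east 16 sin 325° = -9.18, north 16 cos 325° = 13.11
Leg 3 (248°, 20 km): east 20 sin 248° = -18.54, north 20 cos 248° = -7.49
Net displacement: -35.73 east, 46.84 north. Direction back to start is (35.73, -46.84): bearing = atan2(35.73, -46.84) mod 360° = 142.66° ≈ 143°.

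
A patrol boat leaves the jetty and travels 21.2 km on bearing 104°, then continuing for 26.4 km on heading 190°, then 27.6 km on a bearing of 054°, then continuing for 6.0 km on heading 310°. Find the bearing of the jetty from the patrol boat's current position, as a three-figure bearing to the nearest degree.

288°

Leg 1 (104°, 21.2 km): east 21.2 sin 104° = 20.57, north 21.2 cos 104° = -5.13
Leg 2 (190°, 26.4 km): east 26.4 sin 190° = -4.58, north 26.4 cos 190° = -26.00
Leg 3 (054°, 27.6 km): east 27.6 sin 54° = 22.33, north 27.6 cos 54° = 16.22
Leg 4 (310°, 6.0 km): east 6.0 sin 310° = -4.60, north 6.0 cos 310° = 3.86
Net displacement: 33.72 east, -11.05 north. Direction back to start is (-33.72, 11.05): bearing = atan2(-33.72, 11.05) mod 360° = 288.14° ≈ 288°.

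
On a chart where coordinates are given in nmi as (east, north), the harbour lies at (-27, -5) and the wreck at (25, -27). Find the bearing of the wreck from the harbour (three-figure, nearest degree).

113°

Δeast = 25 − -27 = 52.00; Δnorth = -27 − -5 = -22.00.
Bearing = atan2(Δeast, Δnorth) mod 360° = 112.93° ≈ 113°.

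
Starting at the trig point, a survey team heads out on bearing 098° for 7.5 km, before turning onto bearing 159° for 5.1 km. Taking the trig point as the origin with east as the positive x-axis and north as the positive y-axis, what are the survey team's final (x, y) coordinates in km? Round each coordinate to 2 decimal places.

(9.25, -5.81)

Leg 1 (098°, 7.5 km): east 7.5 sin 98° = 7.43, north 7.5 cos 98° = -1.04
Leg 2 (159°, 5.1 km): east 5.1 sin 159° = 1.83, north 5.1 cos 159° = -4.76
Summing: 9.25 km east, -5.81 km north → (9.25, -5.81).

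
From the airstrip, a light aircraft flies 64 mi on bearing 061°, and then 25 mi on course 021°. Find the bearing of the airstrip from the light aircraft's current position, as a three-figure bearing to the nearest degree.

230°

Leg 1 (061°, 64 mi): east 64 sin 61° = 55.98, north 64 cos 61° = 31.03
Leg 2 (021°, 25 mi): east 25 sin 21° = 8.96, north 25 cos 21° = 23.34
Net displacement: 64.93 east, 54.37 north. Direction back to start is (-64.93, -54.37): bearing = atan2(-64.93, -54.37) mod 360° = 230.06° ≈ 230°.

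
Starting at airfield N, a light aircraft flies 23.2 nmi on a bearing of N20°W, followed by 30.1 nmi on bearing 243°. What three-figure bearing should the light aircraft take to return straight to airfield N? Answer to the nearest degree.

103°

Leg 1 (N20°W, 23.2 nmi): east 23.2 sin 340° = -7.93, north 23.2 cos 340° = 21.80
Leg 2 (243°, 30.1 nmi): east 30.1 sin 243° = -26.82, north 30.1 cos 243° = -13.67
Net displacement: -34.75 east, 8.14 north. Direction back to start is (34.75, -8.14): bearing = atan2(34.75, -8.14) mod 360° = 103.18° ≈ 103°.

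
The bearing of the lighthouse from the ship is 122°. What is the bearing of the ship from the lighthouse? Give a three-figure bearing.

302°

Back-bearing = 122° + 180° = 302°.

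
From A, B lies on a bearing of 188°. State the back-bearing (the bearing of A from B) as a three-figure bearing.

Back-bearing = 188° − 180° = 008°.

008°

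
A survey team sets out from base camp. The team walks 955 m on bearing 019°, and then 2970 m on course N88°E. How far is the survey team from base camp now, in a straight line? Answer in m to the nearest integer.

Leg 1 (019°, 955 m): east 955 sin 19° = 310.92, north 955 cos 19° = 902.97
Leg 2 (N88°E, 2970 m): east 2970 sin 88° = 2968.19, north 2970 cos 88° = 103.65
Net: 3279.11 east, 1006.62 north. Distance = √((3279.11)² + (1006.62)²) = 3430.137 m.

3430 m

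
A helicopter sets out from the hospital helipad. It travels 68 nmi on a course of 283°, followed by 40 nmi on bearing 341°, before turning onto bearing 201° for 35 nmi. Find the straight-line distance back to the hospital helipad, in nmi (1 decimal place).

94.1 nmi

Leg 1 (283°, 68 nmi): east 68 sin 283° = -66.26, north 68 cos 283° = 15.30
Leg 2 (341°, 40 nmi): east 40 sin 341° = -13.02, north 40 cos 341° = 37.82
Leg 3 (201°, 35 nmi): east 35 sin 201° = -12.54, north 35 cos 201° = -32.68
Net: -91.82 east, 20.44 north. Distance = √((-91.82)² + (20.44)²) = 94.071 nmi.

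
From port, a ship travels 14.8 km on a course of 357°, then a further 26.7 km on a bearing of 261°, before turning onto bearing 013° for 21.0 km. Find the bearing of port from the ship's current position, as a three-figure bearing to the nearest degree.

Leg 1 (357°, 14.8 km): east 14.8 sin 357° = -0.77, north 14.8 cos 357° = 14.78
Leg 2 (261°, 26.7 km): east 26.7 sin 261° = -26.37, north 26.7 cos 261° = -4.18
Leg 3 (013°, 21.0 km): east 21.0 sin 13° = 4.72, north 21.0 cos 13° = 20.46
Net displacement: -22.42 east, 31.06 north. Direction back to start is (22.42, -31.06): bearing = atan2(22.42, -31.06) mod 360° = 144.18° ≈ 144°.

144°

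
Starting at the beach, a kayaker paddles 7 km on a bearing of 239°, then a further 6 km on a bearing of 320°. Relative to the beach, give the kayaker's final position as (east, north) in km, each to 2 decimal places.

Leg 1 (239°, 7 km): east 7 sin 239° = -6.00, north 7 cos 239° = -3.61
Leg 2 (320°, 6 km): east 6 sin 320° = -3.86, north 6 cos 320° = 4.60
Summing: -9.86 km east, 0.99 km north → (-9.86, 0.99).

(-9.86, 0.99)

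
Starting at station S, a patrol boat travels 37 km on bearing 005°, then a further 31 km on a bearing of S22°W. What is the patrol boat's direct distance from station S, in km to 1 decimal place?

Leg 1 (005°, 37 km): east 37 sin 5° = 3.22, north 37 cos 5° = 36.86
Leg 2 (S22°W, 31 km): east 31 sin 202° = -11.61, north 31 cos 202° = -28.74
Net: -8.39 east, 8.12 north. Distance = √((-8.39)² + (8.12)²) = 11.672 km.

11.7 km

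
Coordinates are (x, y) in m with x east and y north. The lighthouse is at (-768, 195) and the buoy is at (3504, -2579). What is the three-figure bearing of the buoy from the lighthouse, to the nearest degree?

Δeast = 3504 − -768 = 4272.00; Δnorth = -2579 − 195 = -2774.00.
Bearing = atan2(Δeast, Δnorth) mod 360° = 123.00° ≈ 123°.

123°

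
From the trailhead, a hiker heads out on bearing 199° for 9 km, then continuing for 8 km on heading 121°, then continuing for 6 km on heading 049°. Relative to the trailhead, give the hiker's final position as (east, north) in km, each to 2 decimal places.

(8.46, -8.69)

Leg 1 (199°, 9 km): east 9 sin 199° = -2.93, north 9 cos 199° = -8.51
Leg 2 (121°, 8 km): east 8 sin 121° = 6.86, north 8 cos 121° = -4.12
Leg 3 (049°, 6 km): east 6 sin 49° = 4.53, north 6 cos 49° = 3.94
Summing: 8.46 km east, -8.69 km north → (8.46, -8.69).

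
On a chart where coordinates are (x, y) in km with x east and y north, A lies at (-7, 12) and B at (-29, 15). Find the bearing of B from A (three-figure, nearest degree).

278°

Δeast = -29 − -7 = -22.00; Δnorth = 15 − 12 = 3.00.
Bearing = atan2(Δeast, Δnorth) mod 360° = 277.77° ≈ 278°.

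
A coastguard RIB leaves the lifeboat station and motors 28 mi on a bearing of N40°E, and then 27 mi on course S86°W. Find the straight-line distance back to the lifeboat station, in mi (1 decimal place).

21.5 mi

Leg 1 (N40°E, 28 mi): east 28 sin 40° = 18.00, north 28 cos 40° = 21.45
Leg 2 (S86°W, 27 mi): east 27 sin 266° = -26.93, north 27 cos 266° = -1.88
Net: -8.94 east, 19.57 north. Distance = √((-8.94)² + (19.57)²) = 21.510 mi.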